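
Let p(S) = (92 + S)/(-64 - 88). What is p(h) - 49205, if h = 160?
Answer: -1869853/38 ≈ -49207.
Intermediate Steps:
p(S) = -23/38 - S/152 (p(S) = (92 + S)/(-152) = (92 + S)*(-1/152) = -23/38 - S/152)
p(h) - 49205 = (-23/38 - 1/152*160) - 49205 = (-23/38 - 20/19) - 49205 = -63/38 - 49205 = -1869853/38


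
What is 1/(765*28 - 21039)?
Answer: 1/381 ≈ 0.0026247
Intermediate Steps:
1/(765*28 - 21039) = 1/(21420 - 21039) = 1/381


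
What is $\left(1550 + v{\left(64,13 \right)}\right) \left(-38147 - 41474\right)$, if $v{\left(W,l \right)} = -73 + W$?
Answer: $-122695961$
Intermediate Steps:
$\left(1550 + v{\left(64,13 \right)}\right) \left(-38147 - 41474\right) = \left(1550 + \left(-73 + 64\right)\right) \left(-38147 - 41474\right) = \left(1550 - 9\right) \left(-79621\right) = 1541 \left(-79621\right) = -122695961$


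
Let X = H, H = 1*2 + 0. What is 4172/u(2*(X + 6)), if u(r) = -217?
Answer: -596/31 ≈ -19.226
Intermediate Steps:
H = 2 (H = 2 + 0 = 2)
X = 2
4172/u(2*(X + 6)) = 4172/(-217) = 4172*(-1/217) = -596/31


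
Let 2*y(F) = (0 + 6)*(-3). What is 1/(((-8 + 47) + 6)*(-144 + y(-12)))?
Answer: -1/6885 ≈ -0.00014524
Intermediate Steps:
y(F) = -9 (y(F) = ((0 + 6)*(-3))/2 = (6*(-3))/2 = (½)*(-18) = -9)
1/(((-8 + 47) + 6)*(-144 + y(-12))) = 1/(((-8 + 47) + 6)*(-144 - 9)) = 1/((39 + 6)*(-153)) = 1/(45*(-153)) = 1/(-6885) = -1/6885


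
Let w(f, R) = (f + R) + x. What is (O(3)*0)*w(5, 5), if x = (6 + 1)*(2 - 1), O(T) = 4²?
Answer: 0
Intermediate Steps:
O(T) = 16
x = 7 (x = 7*1 = 7)
w(f, R) = 7 + R + f (w(f, R) = (f + R) + 7 = (R + f) + 7 = 7 + R + f)
(O(3)*0)*w(5, 5) = (16*0)*(7 + 5 + 5) = 0*17 = 0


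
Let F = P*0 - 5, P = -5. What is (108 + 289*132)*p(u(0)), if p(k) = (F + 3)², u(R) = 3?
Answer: 153024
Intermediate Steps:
F = -5 (F = -5*0 - 5 = 0 - 5 = -5)
p(k) = 4 (p(k) = (-5 + 3)² = (-2)² = 4)
(108 + 289*132)*p(u(0)) = (108 + 289*132)*4 = (108 + 38148)*4 = 38256*4 = 153024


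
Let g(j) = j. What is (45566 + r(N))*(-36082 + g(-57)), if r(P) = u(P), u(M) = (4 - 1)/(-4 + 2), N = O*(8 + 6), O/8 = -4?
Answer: -3293310931/2 ≈ -1.6467e+9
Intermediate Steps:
O = -32 (O = 8*(-4) = -32)
N = -448 (N = -32*(8 + 6) = -32*14 = -448)
u(M) = -3/2 (u(M) = 3/(-2) = 3*(-½) = -3/2)
r(P) = -3/2
(45566 + r(N))*(-36082 + g(-57)) = (45566 - 3/2)*(-36082 - 57) = (91129/2)*(-36139) = -3293310931/2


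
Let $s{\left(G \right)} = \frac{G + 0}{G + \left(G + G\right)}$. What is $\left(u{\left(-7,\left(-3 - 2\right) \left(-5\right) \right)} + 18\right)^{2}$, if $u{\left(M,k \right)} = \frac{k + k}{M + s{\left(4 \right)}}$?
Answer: $\frac{441}{4} \approx 110.25$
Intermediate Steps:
$s{\left(G \right)} = \frac{1}{3}$ ($s{\left(G \right)} = \frac{G}{G + 2 G} = \frac{G}{3 G} = G \frac{1}{3 G} = \frac{1}{3}$)
$u{\left(M,k \right)} = \frac{2 k}{\frac{1}{3} + M}$ ($u{\left(M,k \right)} = \frac{k + k}{M + \frac{1}{3}} = \frac{2 k}{\frac{1}{3} + M}$)
$\left(u{\left(-7,\left(-3 - 2\right) \left(-5\right) \right)} + 18\right)^{2} = \left(\frac{6 \left(-3 - 2\right) \left(-5\right)}{1 + 3 \left(-7\right)} + 18\right)^{2} = \left(\frac{6 \left(\left(-5\right) \left(-5\right)\right)}{1 - 21} + 18\right)^{2} = \left(6 \cdot 25 \frac{1}{-20} + 18\right)^{2} = \left(6 \cdot 25 \left(- \frac{1}{20}\right) + 18\right)^{2} = \left(- \frac{15}{2} + 18\right)^{2} = \left(\frac{21}{2}\right)^{2} = \frac{441}{4}$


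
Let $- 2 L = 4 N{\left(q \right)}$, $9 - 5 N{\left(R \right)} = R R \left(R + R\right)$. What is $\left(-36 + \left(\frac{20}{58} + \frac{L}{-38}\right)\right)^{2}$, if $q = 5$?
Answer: $\frac{11071037961}{7590025} \approx 1458.6$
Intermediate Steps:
$N{\left(R \right)} = \frac{9}{5} - \frac{2 R^{3}}{5}$ ($N{\left(R \right)} = \frac{9}{5} - \frac{R R \left(R + R\right)}{5} = \frac{9}{5} - \frac{R^{2} \cdot 2 R}{5} = \frac{9}{5} - \frac{2 R^{3}}{5}$)
$L = \frac{482}{5}$ ($L = - \frac{4 \left(\frac{9}{5} - \frac{2 \cdot 5^{3}}{5}\right)}{2} = - \frac{4 \left(\frac{9}{5} - 50\right)}{2} = - \frac{4 \left(- \frac{241}{5}\right)}{2} = \left(- \frac{1}{2}\right) \left(- \frac{964}{5}\right) = \frac{482}{5} \approx 96.4$)
$\left(-36 + \left(\frac{20}{58} + \frac{L}{-38}\right)\right)^{2} = \left(-36 + \left(\frac{20}{58} + \frac{482}{5 \left(-38\right)}\right)\right)^{2} = \left(-36 + \left(20 \cdot \frac{1}{58} + \frac{482}{5} \left(- \frac{1}{38}\right)\right)\right)^{2} = \left(-36 + \left(\frac{10}{29} - \frac{241}{95}\right)\right)^{2} = \left(-36 - \frac{6039}{2755}\right)^{2} = \left(- \frac{105219}{2755}\right)^{2} = \frac{11071037961}{7590025}$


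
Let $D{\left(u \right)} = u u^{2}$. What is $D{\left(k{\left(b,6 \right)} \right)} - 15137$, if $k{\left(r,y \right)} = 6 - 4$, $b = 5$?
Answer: $-15129$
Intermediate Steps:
$k{\left(r,y \right)} = 2$ ($k{\left(r,y \right)} = 6 - 4 = 2$)
$D{\left(u \right)} = u^{3}$
$D{\left(k{\left(b,6 \right)} \right)} - 15137 = 2^{3} - 15137 = 8 - 15137 = -15129$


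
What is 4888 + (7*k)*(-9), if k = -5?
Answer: 5203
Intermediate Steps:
4888 + (7*k)*(-9) = 4888 + (7*(-5))*(-9) = 4888 - 35*(-9) = 4888 + 315 = 5203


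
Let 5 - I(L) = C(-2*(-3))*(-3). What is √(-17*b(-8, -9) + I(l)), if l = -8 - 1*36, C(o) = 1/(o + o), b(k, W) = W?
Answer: √633/2 ≈ 12.580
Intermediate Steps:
C(o) = 1/(2*o)
l = -44 (l = -8 - 36 = -44)
I(L) = 21/4 (I(L) = 5 - 1/(2*((-2*(-3))))*(-3) = 5 - (½)/6*(-3) = 5 - (½)*(⅙)*(-3) = 5 - (-3)/12 = 5 - 1*(-¼) = 5 + ¼ = 21/4)
√(-17*b(-8, -9) + I(l)) = √(-17*(-9) + 21/4) = √(153 + 21/4) = √(633/4) = √633/2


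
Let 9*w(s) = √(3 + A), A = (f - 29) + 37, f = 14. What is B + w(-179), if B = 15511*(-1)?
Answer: -139594/9 ≈ -15510.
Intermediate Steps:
A = 22 (A = (14 - 29) + 37 = -15 + 37 = 22)
w(s) = 5/9 (w(s) = √(3 + 22)/9 = √25/9 = (⅑)*5 = 5/9)
B = -15511
B + w(-179) = -15511 + 5/9 = -139594/9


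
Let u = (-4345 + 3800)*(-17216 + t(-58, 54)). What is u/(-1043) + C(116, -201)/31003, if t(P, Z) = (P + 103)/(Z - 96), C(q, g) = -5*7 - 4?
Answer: -581821224749/64672258 ≈ -8996.5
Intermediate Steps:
C(q, g) = -39 (C(q, g) = -35 - 4 = -39)
t(P, Z) = (103 + P)/(-96 + Z)
u = 131366255/14 (u = (-4345 + 3800)*(-17216 + (103 - 58)/(-96 + 54)) = -545*(-17216 + 45/(-42)) = -545*(-17216 - 1/42*45) = -545*(-17216 - 15/14) = -545*(-241039/14) = 131366255/14 ≈ 9.3833e+6)
u/(-1043) + C(116, -201)/31003 = (131366255/14)/(-1043) - 39/31003 = (131366255/14)*(-1/1043) - 39*1/31003 = -131366255/14602 - 39/31003 = -581821224749/64672258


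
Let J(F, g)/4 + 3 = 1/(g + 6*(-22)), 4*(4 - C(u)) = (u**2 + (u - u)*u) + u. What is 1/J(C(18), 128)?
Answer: -1/13 ≈ -0.076923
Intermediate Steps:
C(u) = 4 - u/4 - u**2/4 (C(u) = 4 - ((u**2 + (u - u)*u) + u)/4 = 4 - ((u**2 + 0*u) + u)/4 = 4 - ((u**2 + 0) + u)/4 = 4 - (u**2 + u)/4 = 4 - (u + u**2)/4 = 4 + (-u/4 - u**2/4) = 4 - u/4 - u**2/4)
J(F, g) = -12 + 4/(-132 + g) (J(F, g) = -12 + 4/(g + 6*(-22)) = -12 + 4/(g - 132) = -12 + 4/(-132 + g))
1/J(C(18), 128) = 1/(4*(397 - 3*128)/(-132 + 128)) = 1/(4*(397 - 384)/(-4)) = 1/(4*(-1/4)*13) = 1/(-13) = -1/13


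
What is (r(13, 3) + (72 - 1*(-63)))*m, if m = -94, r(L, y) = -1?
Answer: -12596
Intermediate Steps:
(r(13, 3) + (72 - 1*(-63)))*m = (-1 + (72 - 1*(-63)))*(-94) = (-1 + (72 + 63))*(-94) = (-1 + 135)*(-94) = 134*(-94) = -12596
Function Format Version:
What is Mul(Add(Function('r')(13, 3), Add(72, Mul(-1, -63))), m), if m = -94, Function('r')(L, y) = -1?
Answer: -12596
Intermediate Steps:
Mul(Add(Function('r')(13, 3), Add(72, Mul(-1, -63))), m) = Mul(Add(-1, Add(72, Mul(-1, -63))), -94) = Mul(Add(-1, Add(72, 63)), -94) = Mul(Add(-1, 135), -94) = Mul(134, -94) = -12596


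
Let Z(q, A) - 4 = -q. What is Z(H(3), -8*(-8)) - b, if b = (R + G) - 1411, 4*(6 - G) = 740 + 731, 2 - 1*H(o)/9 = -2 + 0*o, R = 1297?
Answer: 1775/4 ≈ 443.75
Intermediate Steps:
H(o) = 36 (H(o) = 18 - 9*(-2 + 0*o) = 18 - 9*(-2 + 0) = 18 - 9*(-2) = 18 + 18 = 36)
G = -1447/4 (G = 6 - (740 + 731)/4 = 6 - ¼*1471 = 6 - 1471/4 = -1447/4 ≈ -361.75)
b = -1903/4 (b = (1297 - 1447/4) - 1411 = 3741/4 - 1411 = -1903/4 ≈ -475.75)
Z(q, A) = 4 - q
Z(H(3), -8*(-8)) - b = (4 - 1*36) - 1*(-1903/4) = (4 - 36) + 1903/4 = -32 + 1903/4 = 1775/4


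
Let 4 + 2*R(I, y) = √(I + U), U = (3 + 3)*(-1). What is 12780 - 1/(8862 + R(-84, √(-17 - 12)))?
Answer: 401290066676/31399849 + 3*I*√10/156999245 ≈ 12780.0 + 6.0426e-8*I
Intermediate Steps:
U = -6 (U = 6*(-1) = -6)
R(I, y) = -2 + √(-6 + I)/2 (R(I, y) = -2 + √(I - 6)/2 = -2 + √(-6 + I)/2)
12780 - 1/(8862 + R(-84, √(-17 - 12))) = 12780 - 1/(8862 + (-2 + √(-6 - 84)/2)) = 12780 - 1/(8862 + (-2 + √(-90)/2)) = 12780 - 1/(8862 + (-2 + (3*I*√10)/2)) = 12780 - 1/(8862 + (-2 + 3*I*√10/2)) = 12780 - 1/(8860 + 3*I*√10/2)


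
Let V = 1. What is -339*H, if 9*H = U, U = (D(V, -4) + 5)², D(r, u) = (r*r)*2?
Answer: -5537/3 ≈ -1845.7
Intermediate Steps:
D(r, u) = 2*r² (D(r, u) = r²*2 = 2*r²)
U = 49 (U = (2*1² + 5)² = (2*1 + 5)² = (2 + 5)² = 7² = 49)
H = 49/9 (H = (⅑)*49 = 49/9 ≈ 5.4444)
-339*H = -339*49/9 = -5537/3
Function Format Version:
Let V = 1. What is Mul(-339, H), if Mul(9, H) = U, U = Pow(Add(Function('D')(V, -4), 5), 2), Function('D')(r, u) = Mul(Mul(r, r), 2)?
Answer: Rational(-5537, 3) ≈ -1845.7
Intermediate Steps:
Function('D')(r, u) = Mul(2, Pow(r, 2)) (Function('D')(r, u) = Mul(Pow(r, 2), 2) = Mul(2, Pow(r, 2)))
U = 49 (U = Pow(Add(Mul(2, Pow(1, 2)), 5), 2) = Pow(Add(Mul(2, 1), 5), 2) = Pow(Add(2, 5), 2) = Pow(7, 2) = 49)
H = Rational(49, 9) (H = Mul(Rational(1, 9), 49) = Rational(49, 9) ≈ 5.4444)
Mul(-339, H) = Mul(-339, Rational(49, 9)) = Rational(-5537, 3)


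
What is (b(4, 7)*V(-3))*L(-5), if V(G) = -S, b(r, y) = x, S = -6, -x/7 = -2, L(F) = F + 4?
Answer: -84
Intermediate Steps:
L(F) = 4 + F
x = 14 (x = -7*(-2) = 14)
b(r, y) = 14
V(G) = 6 (V(G) = -1*(-6) = 6)
(b(4, 7)*V(-3))*L(-5) = (14*6)*(4 - 5) = 84*(-1) = -84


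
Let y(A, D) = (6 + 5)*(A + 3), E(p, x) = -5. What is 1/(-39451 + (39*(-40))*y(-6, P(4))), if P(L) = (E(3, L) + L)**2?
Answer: 1/12029 ≈ 8.3132e-5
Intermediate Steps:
P(L) = (-5 + L)**2
y(A, D) = 33 + 11*A (y(A, D) = 11*(3 + A) = 33 + 11*A)
1/(-39451 + (39*(-40))*y(-6, P(4))) = 1/(-39451 + (39*(-40))*(33 + 11*(-6))) = 1/(-39451 - 1560*(33 - 66)) = 1/(-39451 - 1560*(-33)) = 1/(-39451 + 51480) = 1/12029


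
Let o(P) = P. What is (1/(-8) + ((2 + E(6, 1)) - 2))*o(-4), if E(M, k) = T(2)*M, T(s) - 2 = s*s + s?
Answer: -383/2 ≈ -191.50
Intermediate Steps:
T(s) = 2 + s + s² (T(s) = 2 + (s*s + s) = 2 + (s² + s) = 2 + (s + s²) = 2 + s + s²)
E(M, k) = 8*M (E(M, k) = (2 + 2 + 2²)*M = (2 + 2 + 4)*M = 8*M)
(1/(-8) + ((2 + E(6, 1)) - 2))*o(-4) = (1/(-8) + ((2 + 8*6) - 2))*(-4) = (-⅛ + ((2 + 48) - 2))*(-4) = (-⅛ + (50 - 2))*(-4) = (-⅛ + 48)*(-4) = (383/8)*(-4) = -383/2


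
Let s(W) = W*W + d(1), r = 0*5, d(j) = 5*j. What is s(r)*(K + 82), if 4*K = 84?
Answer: 515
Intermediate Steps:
r = 0
K = 21 (K = (1/4)*84 = 21)
s(W) = 5 + W**2 (s(W) = W*W + 5*1 = W**2 + 5 = 5 + W**2)
s(r)*(K + 82) = (5 + 0**2)*(21 + 82) = (5 + 0)*103 = 5*103 = 515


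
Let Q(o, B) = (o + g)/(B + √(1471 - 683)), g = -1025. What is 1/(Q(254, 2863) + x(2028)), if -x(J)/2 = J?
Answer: -3693900701/14983456098737 - 514*√197/44950368296211 ≈ -0.00024653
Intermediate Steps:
x(J) = -2*J
Q(o, B) = (-1025 + o)/(B + 2*√197) (Q(o, B) = (o - 1025)/(B + √(1471 - 683)) = (-1025 + o)/(B + √788) = (-1025 + o)/(B + 2*√197))
1/(Q(254, 2863) + x(2028)) = 1/((-1025 + 254)/(2863 + 2*√197) - 2*2028) = 1/(-771/(2863 + 2*√197) - 4056) = 1/(-4056 - 771/(2863 + 2*√197))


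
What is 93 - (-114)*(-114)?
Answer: -12903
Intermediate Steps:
93 - (-114)*(-114) = 93 - 114*114 = 93 - 12996 = -12903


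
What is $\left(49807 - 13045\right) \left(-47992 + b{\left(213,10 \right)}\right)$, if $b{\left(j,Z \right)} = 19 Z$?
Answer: $-1757297124$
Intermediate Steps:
$\left(49807 - 13045\right) \left(-47992 + b{\left(213,10 \right)}\right) = \left(49807 - 13045\right) \left(-47992 + 19 \cdot 10\right) = 36762 \left(-47992 + 190\right) = 36762 \left(-47802\right) = -1757297124$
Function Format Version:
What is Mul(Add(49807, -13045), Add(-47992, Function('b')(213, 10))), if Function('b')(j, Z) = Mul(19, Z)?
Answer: -1757297124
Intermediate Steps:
Mul(Add(49807, -13045), Add(-47992, Function('b')(213, 10))) = Mul(Add(49807, -13045), Add(-47992, Mul(19, 10))) = Mul(36762, Add(-47992, 190)) = Mul(36762, -47802) = -1757297124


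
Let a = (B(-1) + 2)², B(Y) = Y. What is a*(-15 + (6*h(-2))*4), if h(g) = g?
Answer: -63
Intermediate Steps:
a = 1 (a = (-1 + 2)² = 1² = 1)
a*(-15 + (6*h(-2))*4) = 1*(-15 + (6*(-2))*4) = 1*(-15 - 12*4) = 1*(-15 - 48) = 1*(-63) = -63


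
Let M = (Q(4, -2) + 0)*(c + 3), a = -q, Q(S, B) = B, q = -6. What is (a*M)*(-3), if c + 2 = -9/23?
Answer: 504/23 ≈ 21.913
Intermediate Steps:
c = -55/23 (c = -2 - 9/23 = -55/23 ≈ -2.3913)
a = 6 (a = -1*(-6) = 6)
M = -28/23 (M = (-2 + 0)*(-55/23 + 3) = -2*14/23 = -28/23 ≈ -1.2174)
(a*M)*(-3) = (6*(-28/23))*(-3) = -168/23*(-3) = 504/23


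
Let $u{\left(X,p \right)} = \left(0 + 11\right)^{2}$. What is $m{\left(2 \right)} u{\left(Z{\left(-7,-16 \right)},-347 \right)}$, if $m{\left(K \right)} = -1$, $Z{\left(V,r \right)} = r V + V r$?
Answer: $-121$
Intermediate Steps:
$Z{\left(V,r \right)} = 2 V r$ ($Z{\left(V,r \right)} = V r + V r = 2 V r$)
$u{\left(X,p \right)} = 121$ ($u{\left(X,p \right)} = 11^{2} = 121$)
$m{\left(2 \right)} u{\left(Z{\left(-7,-16 \right)},-347 \right)} = \left(-1\right) 121 = -121$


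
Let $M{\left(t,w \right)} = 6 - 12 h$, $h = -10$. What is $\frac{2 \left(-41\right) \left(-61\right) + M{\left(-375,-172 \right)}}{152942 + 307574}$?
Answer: $\frac{1282}{115129} \approx 0.011135$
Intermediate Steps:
$M{\left(t,w \right)} = 126$ ($M{\left(t,w \right)} = 6 - -120 = 6 + 120 = 126$)
$\frac{2 \left(-41\right) \left(-61\right) + M{\left(-375,-172 \right)}}{152942 + 307574} = \frac{2 \left(-41\right) \left(-61\right) + 126}{152942 + 307574} = \frac{\left(-82\right) \left(-61\right) + 126}{460516} = \left(5002 + 126\right) \frac{1}{460516} = 5128 \cdot \frac{1}{460516} = \frac{1282}{115129}$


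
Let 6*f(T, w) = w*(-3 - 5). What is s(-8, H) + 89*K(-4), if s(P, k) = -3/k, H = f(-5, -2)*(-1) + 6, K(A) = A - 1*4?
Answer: -7129/10 ≈ -712.90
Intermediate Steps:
K(A) = -4 + A (K(A) = A - 4 = -4 + A)
f(T, w) = -4*w/3 (f(T, w) = (w*(-3 - 5))/6 = (w*(-8))/6 = (-8*w)/6 = -4*w/3)
H = 10/3 (H = -4/3*(-2)*(-1) + 6 = (8/3)*(-1) + 6 = -8/3 + 6 = 10/3 ≈ 3.3333)
s(-8, H) + 89*K(-4) = -3/10/3 + 89*(-4 - 4) = -3*3/10 + 89*(-8) = -9/10 - 712 = -7129/10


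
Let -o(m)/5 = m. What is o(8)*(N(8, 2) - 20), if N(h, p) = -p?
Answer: 880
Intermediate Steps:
o(m) = -5*m
o(8)*(N(8, 2) - 20) = (-5*8)*(-1*2 - 20) = -40*(-2 - 20) = -40*(-22) = 880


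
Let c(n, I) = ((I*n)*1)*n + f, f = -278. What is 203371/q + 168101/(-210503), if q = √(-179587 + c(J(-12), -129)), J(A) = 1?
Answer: -168101/210503 - 203371*I*√179994/179994 ≈ -0.79857 - 479.36*I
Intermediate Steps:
c(n, I) = -278 + I*n² (c(n, I) = ((I*n)*1)*n - 278 = (I*n)*n - 278 = I*n² - 278 = -278 + I*n²)
q = I*√179994 (q = √(-179587 + (-278 - 129*1²)) = √(-179587 + (-278 - 129*1)) = √(-179587 + (-278 - 129)) = √(-179587 - 407) = √(-179994) = I*√179994 ≈ 424.26*I)
203371/q + 168101/(-210503) = 203371/((I*√179994)) + 168101/(-210503) = 203371*(-I*√179994/179994) + 168101*(-1/210503) = -203371*I*√179994/179994 - 168101/210503 = -168101/210503 - 203371*I*√179994/179994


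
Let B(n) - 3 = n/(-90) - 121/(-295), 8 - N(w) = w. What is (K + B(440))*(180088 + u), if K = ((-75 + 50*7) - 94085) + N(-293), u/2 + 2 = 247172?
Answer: -167440456051388/2655 ≈ -6.3066e+10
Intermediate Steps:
u = 494340 (u = -4 + 2*247172 = -4 + 494344 = 494340)
N(w) = 8 - w
K = -93509 (K = ((-75 + 50*7) - 94085) + (8 - 1*(-293)) = ((-75 + 350) - 94085) + (8 + 293) = (275 - 94085) + 301 = -93810 + 301 = -93509)
B(n) = 1006/295 - n/90 (B(n) = 3 + (n/(-90) - 121/(-295)) = 3 + (n*(-1/90) - 121*(-1/295)) = 3 + (-n/90 + 121/295) = 3 + (121/295 - n/90) = 1006/295 - n/90)
(K + B(440))*(180088 + u) = (-93509 + (1006/295 - 1/90*440))*(180088 + 494340) = (-93509 + (1006/295 - 44/9))*674428 = (-93509 - 3926/2655)*674428 = -248270321/2655*674428 = -167440456051388/2655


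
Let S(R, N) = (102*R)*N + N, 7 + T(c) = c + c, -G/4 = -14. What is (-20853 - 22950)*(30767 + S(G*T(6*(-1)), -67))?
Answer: -319852835028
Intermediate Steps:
G = 56 (G = -4*(-14) = 56)
T(c) = -7 + 2*c (T(c) = -7 + (c + c) = -7 + 2*c)
S(R, N) = N + 102*N*R (S(R, N) = 102*N*R + N = N + 102*N*R)
(-20853 - 22950)*(30767 + S(G*T(6*(-1)), -67)) = (-20853 - 22950)*(30767 - 67*(1 + 102*(56*(-7 + 2*(6*(-1)))))) = -43803*(30767 - 67*(1 + 102*(56*(-7 + 2*(-6))))) = -43803*(30767 - 67*(1 + 102*(56*(-7 - 12)))) = -43803*(30767 - 67*(1 + 102*(56*(-19)))) = -43803*(30767 - 67*(1 + 102*(-1064))) = -43803*(30767 - 67*(1 - 108528)) = -43803*(30767 - 67*(-108527)) = -43803*(30767 + 7271309) = -43803*7302076 = -319852835028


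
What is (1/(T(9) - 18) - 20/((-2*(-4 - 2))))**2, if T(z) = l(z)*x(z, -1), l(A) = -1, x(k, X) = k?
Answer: 2116/729 ≈ 2.9026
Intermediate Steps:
T(z) = -z
(1/(T(9) - 18) - 20/((-2*(-4 - 2))))**2 = (1/(-1*9 - 18) - 20/((-2*(-4 - 2))))**2 = (1/(-9 - 18) - 20/((-2*(-6))))**2 = (1/(-27) - 20/12)**2 = (-1/27 - 20/12)**2 = (-1/27 - 5*1/3)**2 = (-1/27 - 5/3)**2 = (-46/27)**2 = 2116/729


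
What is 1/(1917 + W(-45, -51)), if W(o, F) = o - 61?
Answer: 1/1811 ≈ 0.00055218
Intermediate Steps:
W(o, F) = -61 + o
1/(1917 + W(-45, -51)) = 1/(1917 + (-61 - 45)) = 1/(1917 - 106) = 1/1811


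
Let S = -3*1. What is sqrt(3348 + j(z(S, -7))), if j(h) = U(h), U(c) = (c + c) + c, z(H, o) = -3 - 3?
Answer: 3*sqrt(370) ≈ 57.706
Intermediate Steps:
S = -3
z(H, o) = -6
U(c) = 3*c (U(c) = 2*c + c = 3*c)
j(h) = 3*h
sqrt(3348 + j(z(S, -7))) = sqrt(3348 + 3*(-6)) = sqrt(3348 - 18) = sqrt(3330) = 3*sqrt(370)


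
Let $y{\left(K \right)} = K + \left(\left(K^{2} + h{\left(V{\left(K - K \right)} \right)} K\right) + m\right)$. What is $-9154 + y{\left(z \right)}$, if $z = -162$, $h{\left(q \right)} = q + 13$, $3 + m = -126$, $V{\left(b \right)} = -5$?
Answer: $15503$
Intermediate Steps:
$m = -129$ ($m = -3 - 126 = -129$)
$h{\left(q \right)} = 13 + q$
$y{\left(K \right)} = -129 + K^{2} + 9 K$ ($y{\left(K \right)} = K - \left(129 - K^{2} - \left(13 - 5\right) K\right) = K - \left(129 - K^{2} - 8 K\right) = K + \left(-129 + K^{2} + 8 K\right) = -129 + K^{2} + 9 K$)
$-9154 + y{\left(z \right)} = -9154 + \left(-129 + \left(-162\right)^{2} + 9 \left(-162\right)\right) = -9154 - -24657 = -9154 + 24657 = 15503$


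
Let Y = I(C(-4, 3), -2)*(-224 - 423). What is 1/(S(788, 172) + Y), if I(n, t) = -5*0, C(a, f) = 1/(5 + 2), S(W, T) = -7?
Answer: -⅐ ≈ -0.14286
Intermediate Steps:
C(a, f) = ⅐ (C(a, f) = 1/7 = ⅐)
I(n, t) = 0
Y = 0 (Y = 0*(-224 - 423) = 0*(-647) = 0)
1/(S(788, 172) + Y) = 1/(-7 + 0) = 1/(-7) = -⅐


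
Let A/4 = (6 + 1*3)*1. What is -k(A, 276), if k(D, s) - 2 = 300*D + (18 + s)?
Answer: -11096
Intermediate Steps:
A = 36 (A = 4*((6 + 1*3)*1) = 4*((6 + 3)*1) = 4*(9*1) = 4*9 = 36)
k(D, s) = 20 + s + 300*D (k(D, s) = 2 + (300*D + (18 + s)) = 2 + (18 + s + 300*D) = 20 + s + 300*D)
-k(A, 276) = -(20 + 276 + 300*36) = -(20 + 276 + 10800) = -1*11096 = -11096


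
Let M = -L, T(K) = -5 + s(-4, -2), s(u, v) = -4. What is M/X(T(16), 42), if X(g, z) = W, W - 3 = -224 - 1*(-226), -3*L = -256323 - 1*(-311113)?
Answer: 10958/3 ≈ 3652.7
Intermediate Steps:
L = -54790/3 (L = -(-256323 - 1*(-311113))/3 = -(-256323 + 311113)/3 = -1/3*54790 = -54790/3 ≈ -18263.)
T(K) = -9 (T(K) = -5 - 4 = -9)
W = 5 (W = 3 + (-224 - 1*(-226)) = 3 + (-224 + 226) = 3 + 2 = 5)
X(g, z) = 5
M = 54790/3 (M = -1*(-54790/3) = 54790/3 ≈ 18263.)
M/X(T(16), 42) = (54790/3)/5 = (54790/3)*(1/5) = 10958/3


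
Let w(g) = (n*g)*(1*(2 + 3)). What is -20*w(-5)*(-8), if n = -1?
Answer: 4000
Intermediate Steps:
w(g) = -5*g (w(g) = (-g)*(1*(2 + 3)) = (-g)*(1*5) = -g*5 = -5*g)
-20*w(-5)*(-8) = -(-100)*(-5)*(-8) = -20*25*(-8) = -500*(-8) = 4000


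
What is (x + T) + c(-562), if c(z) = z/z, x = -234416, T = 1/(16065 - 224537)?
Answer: -48868963881/208472 ≈ -2.3442e+5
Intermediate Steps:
T = -1/208472 (T = 1/(-208472) = -1/208472 ≈ -4.7968e-6)
c(z) = 1
(x + T) + c(-562) = (-234416 - 1/208472) + 1 = -48869172353/208472 + 1 = -48868963881/208472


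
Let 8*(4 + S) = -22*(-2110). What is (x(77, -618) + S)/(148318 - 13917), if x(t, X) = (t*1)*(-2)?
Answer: 11289/268802 ≈ 0.041997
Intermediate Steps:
x(t, X) = -2*t (x(t, X) = t*(-2) = -2*t)
S = 11597/2 (S = -4 + (-22*(-2110))/8 = -4 + (⅛)*46420 = -4 + 11605/2 = 11597/2 ≈ 5798.5)
(x(77, -618) + S)/(148318 - 13917) = (-2*77 + 11597/2)/(148318 - 13917) = (-154 + 11597/2)/134401 = (11289/2)*(1/134401) = 11289/268802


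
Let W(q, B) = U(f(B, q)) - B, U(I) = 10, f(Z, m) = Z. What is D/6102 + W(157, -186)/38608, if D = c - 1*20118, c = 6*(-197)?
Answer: -34214767/9816084 ≈ -3.4856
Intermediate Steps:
c = -1182
D = -21300 (D = -1182 - 1*20118 = -1182 - 20118 = -21300)
W(q, B) = 10 - B
D/6102 + W(157, -186)/38608 = -21300/6102 + (10 - 1*(-186))/38608 = -21300*1/6102 + (10 + 186)*(1/38608) = -3550/1017 + 196*(1/38608) = -3550/1017 + 49/9652 = -34214767/9816084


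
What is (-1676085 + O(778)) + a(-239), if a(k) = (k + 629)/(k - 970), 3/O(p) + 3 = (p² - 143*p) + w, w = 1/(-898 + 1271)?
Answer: -3191509057475917/1904144744 ≈ -1.6761e+6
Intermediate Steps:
w = 1/373 ≈ 0.0026810
O(p) = 3/(-1118/373 + p² - 143*p) (O(p) = 3/(-3 + ((p² - 143*p) + 1/373)) = 3/(-3 + (1/373 + p² - 143*p)) = 3/(-1118/373 + p² - 143*p))
a(k) = (629 + k)/(-970 + k)
(-1676085 + O(778)) + a(-239) = (-1676085 + 1119/(-1118 - 53339*778 + 373*778²)) + (629 - 239)/(-970 - 239) = (-1676085 + 1119/(-1118 - 41497742 + 373*605284)) + 390/(-1209) = (-1676085 + 1119/(-1118 - 41497742 + 225770932)) - 1/1209*390 = (-1676085 + 1119/184272072) - 10/31 = (-1676085 + 1119*(1/184272072)) - 10/31 = (-1676085 + 373/61424024) - 10/31 = -102951885265667/61424024 - 10/31 = -3191509057475917/1904144744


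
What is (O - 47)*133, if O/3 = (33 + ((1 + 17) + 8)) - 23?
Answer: 8113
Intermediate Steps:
O = 108 (O = 3*((33 + ((1 + 17) + 8)) - 23) = 3*((33 + (18 + 8)) - 23) = 3*((33 + 26) - 23) = 3*(59 - 23) = 3*36 = 108)
(O - 47)*133 = (108 - 47)*133 = 61*133 = 8113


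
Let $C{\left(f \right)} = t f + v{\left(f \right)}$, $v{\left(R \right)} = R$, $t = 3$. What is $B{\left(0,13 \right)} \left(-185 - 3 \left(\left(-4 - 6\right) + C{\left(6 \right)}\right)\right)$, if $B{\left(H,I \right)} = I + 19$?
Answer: $-7264$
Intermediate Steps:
$B{\left(H,I \right)} = 19 + I$
$C{\left(f \right)} = 4 f$ ($C{\left(f \right)} = 3 f + f = 4 f$)
$B{\left(0,13 \right)} \left(-185 - 3 \left(\left(-4 - 6\right) + C{\left(6 \right)}\right)\right) = \left(19 + 13\right) \left(-185 - 3 \left(\left(-4 - 6\right) + 4 \cdot 6\right)\right) = 32 \left(-185 - 3 \left(\left(-4 - 6\right) + 24\right)\right) = 32 \left(-185 - 3 \left(-10 + 24\right)\right) = 32 \left(-185 - 42\right) = 32 \left(-227\right) = -7264$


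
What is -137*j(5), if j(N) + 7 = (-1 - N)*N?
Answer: 5069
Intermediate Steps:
j(N) = -7 + N*(-1 - N) (j(N) = -7 + (-1 - N)*N = -7 + N*(-1 - N))
-137*j(5) = -137*(-7 - 1*5 - 1*5²) = -137*(-7 - 5 - 1*25) = -137*(-7 - 5 - 25) = -137*(-37) = 5069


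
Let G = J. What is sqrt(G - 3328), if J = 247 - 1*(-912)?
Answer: 3*I*sqrt(241) ≈ 46.573*I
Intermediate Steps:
J = 1159 (J = 247 + 912 = 1159)
G = 1159
sqrt(G - 3328) = sqrt(1159 - 3328) = sqrt(-2169) = 3*I*sqrt(241)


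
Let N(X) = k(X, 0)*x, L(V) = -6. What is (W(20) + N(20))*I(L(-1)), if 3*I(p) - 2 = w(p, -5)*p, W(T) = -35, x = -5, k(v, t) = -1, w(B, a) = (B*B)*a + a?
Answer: -11120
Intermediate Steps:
w(B, a) = a + a*B² (w(B, a) = B²*a + a = a*B² + a = a + a*B²)
N(X) = 5 (N(X) = -1*(-5) = 5)
I(p) = ⅔ + p*(-5 - 5*p²)/3 (I(p) = ⅔ + ((-5*(1 + p²))*p)/3 = ⅔ + ((-5 - 5*p²)*p)/3 = ⅔ + (p*(-5 - 5*p²))/3 = ⅔ + p*(-5 - 5*p²)/3)
(W(20) + N(20))*I(L(-1)) = (-35 + 5)*(⅔ - 5/3*(-6) - 5/3*(-6)³) = -30*(⅔ + 10 - 5/3*(-216)) = -30*(⅔ + 10 + 360) = -30*1112/3 = -11120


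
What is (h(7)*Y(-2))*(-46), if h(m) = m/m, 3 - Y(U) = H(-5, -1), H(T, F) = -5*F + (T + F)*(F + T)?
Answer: 1748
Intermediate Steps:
H(T, F) = (F + T)**2 - 5*F (H(T, F) = -5*F + (F + T)*(F + T) = -5*F + (F + T)**2 = (F + T)**2 - 5*F)
Y(U) = -38 (Y(U) = 3 - ((-1 - 5)**2 - 5*(-1)) = 3 - ((-6)**2 + 5) = 3 - (36 + 5) = 3 - 1*41 = 3 - 41 = -38)
h(m) = 1
(h(7)*Y(-2))*(-46) = (1*(-38))*(-46) = -38*(-46) = 1748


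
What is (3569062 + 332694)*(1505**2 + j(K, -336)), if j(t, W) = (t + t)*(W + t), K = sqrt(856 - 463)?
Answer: 8840641664116 - 2621980032*sqrt(393) ≈ 8.7887e+12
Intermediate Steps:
K = sqrt(393) ≈ 19.824
j(t, W) = 2*t*(W + t) (j(t, W) = (2*t)*(W + t) = 2*t*(W + t))
(3569062 + 332694)*(1505**2 + j(K, -336)) = (3569062 + 332694)*(1505**2 + 2*sqrt(393)*(-336 + sqrt(393))) = 3901756*(2265025 + 2*sqrt(393)*(-336 + sqrt(393))) = 8837574883900 + 7803512*sqrt(393)*(-336 + sqrt(393))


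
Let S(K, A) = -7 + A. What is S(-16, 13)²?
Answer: 36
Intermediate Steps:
S(-16, 13)² = (-7 + 13)² = 6² = 36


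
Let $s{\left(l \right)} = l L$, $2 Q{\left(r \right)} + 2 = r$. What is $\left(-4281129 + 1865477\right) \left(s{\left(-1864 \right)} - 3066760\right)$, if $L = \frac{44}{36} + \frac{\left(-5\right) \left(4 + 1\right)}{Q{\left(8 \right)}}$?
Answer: $\frac{66385846726688}{9} \approx 7.3762 \cdot 10^{12}$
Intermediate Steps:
$Q{\left(r \right)} = -1 + \frac{r}{2}$
$L = - \frac{64}{9}$ ($L = \frac{44}{36} + \frac{\left(-5\right) \left(4 + 1\right)}{-1 + \frac{1}{2} \cdot 8} = 44 \cdot \frac{1}{36} + \frac{\left(-5\right) 5}{-1 + 4} = \frac{11}{9} - \frac{25}{3} = - \frac{64}{9} \approx -7.1111$)
$s{\left(l \right)} = - \frac{64 l}{9}$ ($s{\left(l \right)} = l \left(- \frac{64}{9}\right) = - \frac{64 l}{9}$)
$\left(-4281129 + 1865477\right) \left(s{\left(-1864 \right)} - 3066760\right) = \left(-4281129 + 1865477\right) \left(\left(- \frac{64}{9}\right) \left(-1864\right) - 3066760\right) = - 2415652 \left(\frac{119296}{9} - 3066760\right) = \left(-2415652\right) \left(- \frac{27481544}{9}\right) = \frac{66385846726688}{9}$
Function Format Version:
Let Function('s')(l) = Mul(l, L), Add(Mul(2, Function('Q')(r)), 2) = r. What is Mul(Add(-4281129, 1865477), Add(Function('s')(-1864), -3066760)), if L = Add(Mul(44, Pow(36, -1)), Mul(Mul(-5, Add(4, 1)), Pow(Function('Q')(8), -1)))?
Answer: Rational(66385846726688, 9) ≈ 7.3762e+12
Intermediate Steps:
Function('Q')(r) = Add(-1, Mul(Rational(1, 2), r))
L = Rational(-64, 9) (L = Add(Mul(44, Pow(36, -1)), Mul(Mul(-5, Add(4, 1)), Pow(Add(-1, Mul(Rational(1, 2), 8)), -1))) = Add(Mul(44, Rational(1, 36)), Mul(Mul(-5, 5), Pow(Add(-1, 4), -1))) = Add(Rational(11, 9), Mul(-25, Pow(3, -1))) = Add(Rational(11, 9), Mul(-25, Rational(1, 3))) = Add(Rational(11, 9), Rational(-25, 3)) = Rational(-64, 9) ≈ -7.1111)
Function('s')(l) = Mul(Rational(-64, 9), l) (Function('s')(l) = Mul(l, Rational(-64, 9)) = Mul(Rational(-64, 9), l))
Mul(Add(-4281129, 1865477), Add(Function('s')(-1864), -3066760)) = Mul(Add(-4281129, 1865477), Add(Mul(Rational(-64, 9), -1864), -3066760)) = Mul(-2415652, Add(Rational(119296, 9), -3066760)) = Mul(-2415652, Rational(-27481544, 9)) = Rational(66385846726688, 9)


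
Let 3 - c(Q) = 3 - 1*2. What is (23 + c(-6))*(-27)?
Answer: -675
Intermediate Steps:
c(Q) = 2 (c(Q) = 3 - (3 - 1*2) = 3 - (3 - 2) = 3 - 1*1 = 3 - 1 = 2)
(23 + c(-6))*(-27) = (23 + 2)*(-27) = 25*(-27) = -675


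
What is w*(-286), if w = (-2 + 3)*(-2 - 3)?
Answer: 1430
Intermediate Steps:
w = -5 (w = 1*(-5) = -5)
w*(-286) = -5*(-286) = 1430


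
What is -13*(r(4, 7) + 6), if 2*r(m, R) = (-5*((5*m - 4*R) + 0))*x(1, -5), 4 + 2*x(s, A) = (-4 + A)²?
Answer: -10088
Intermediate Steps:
x(s, A) = -2 + (-4 + A)²/2
r(m, R) = 385*R - 1925*m/4 (r(m, R) = ((-5*((5*m - 4*R) + 0))*(-2 + (-4 - 5)²/2))/2 = ((-5*((-4*R + 5*m) + 0))*(-2 + (½)*(-9)²))/2 = ((-5*(-4*R + 5*m))*(-2 + (½)*81))/2 = ((-25*m + 20*R)*(-2 + 81/2))/2 = ((-25*m + 20*R)*(77/2))/2 = (770*R - 1925*m/2)/2 = 385*R - 1925*m/4)
-13*(r(4, 7) + 6) = -13*((385*7 - 1925/4*4) + 6) = -13*((2695 - 1925) + 6) = -13*(770 + 6) = -13*776 = -10088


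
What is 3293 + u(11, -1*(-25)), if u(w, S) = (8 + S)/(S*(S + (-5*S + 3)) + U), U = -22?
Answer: 8057938/2447 ≈ 3293.0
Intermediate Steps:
u(w, S) = (8 + S)/(-22 + S*(3 - 4*S)) (u(w, S) = (8 + S)/(S*(S + (-5*S + 3)) - 22) = (8 + S)/(S*(S + (3 - 5*S)) - 22) = (8 + S)/(S*(3 - 4*S) - 22) = (8 + S)/(-22 + S*(3 - 4*S)))
3293 + u(11, -1*(-25)) = 3293 + (-8 - (-1)*(-25))/(22 - (-3)*(-25) + 4*(-1*(-25))²) = 3293 + (-8 - 1*25)/(22 - 3*25 + 4*25²) = 3293 + (-8 - 25)/(22 - 75 + 4*625) = 3293 - 33/(22 - 75 + 2500) = 3293 - 33/2447 = 8057938/2447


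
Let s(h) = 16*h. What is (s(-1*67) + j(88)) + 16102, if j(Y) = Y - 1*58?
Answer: 15060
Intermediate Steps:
j(Y) = -58 + Y (j(Y) = Y - 58 = -58 + Y)
(s(-1*67) + j(88)) + 16102 = (16*(-1*67) + (-58 + 88)) + 16102 = (16*(-67) + 30) + 16102 = (-1072 + 30) + 16102 = -1042 + 16102 = 15060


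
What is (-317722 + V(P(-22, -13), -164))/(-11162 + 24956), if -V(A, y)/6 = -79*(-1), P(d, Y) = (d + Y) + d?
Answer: -159098/6897 ≈ -23.068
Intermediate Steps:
P(d, Y) = Y + 2*d (P(d, Y) = (Y + d) + d = Y + 2*d)
V(A, y) = -474 (V(A, y) = -(-474)*(-1) = -6*79 = -474)
(-317722 + V(P(-22, -13), -164))/(-11162 + 24956) = (-317722 - 474)/(-11162 + 24956) = -318196/13794 = -318196*1/13794 = -159098/6897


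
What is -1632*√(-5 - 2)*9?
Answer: -14688*I*√7 ≈ -38861.0*I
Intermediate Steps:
-1632*√(-5 - 2)*9 = -1632*√(-7)*9 = -1632*I*√7*9 = -14688*I*√7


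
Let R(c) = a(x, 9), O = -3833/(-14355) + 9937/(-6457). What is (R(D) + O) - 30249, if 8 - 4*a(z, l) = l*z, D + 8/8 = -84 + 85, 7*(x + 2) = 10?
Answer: -1784109256898/58984695 ≈ -30247.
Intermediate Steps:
x = -4/7 (x = -2 + (⅐)*10 = -2 + 10/7 = -4/7 ≈ -0.57143)
D = 0 (D = -1 + (-84 + 85) = -1 + 1 = 0)
O = -10717814/8426385 (O = -3833*(-1/14355) + 9937*(-1/6457) = 3833/14355 - 9937/6457 = -10717814/8426385 ≈ -1.2719)
a(z, l) = 2 - l*z/4
R(c) = 23/7 (R(c) = 2 - ¼*9*(-4/7) = 2 + 9/7 = 23/7)
(R(D) + O) - 30249 = (23/7 - 10717814/8426385) - 30249 = 118782157/58984695 - 30249 = -1784109256898/58984695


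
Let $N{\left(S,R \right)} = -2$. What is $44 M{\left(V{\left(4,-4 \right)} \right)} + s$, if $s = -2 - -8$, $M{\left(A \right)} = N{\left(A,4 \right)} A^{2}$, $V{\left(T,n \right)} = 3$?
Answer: $-786$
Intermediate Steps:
$M{\left(A \right)} = - 2 A^{2}$
$s = 6$ ($s = -2 + 8 = 6$)
$44 M{\left(V{\left(4,-4 \right)} \right)} + s = 44 \left(- 2 \cdot 3^{2}\right) + 6 = 44 \left(\left(-2\right) 9\right) + 6 = 44 \left(-18\right) + 6 = -792 + 6 = -786$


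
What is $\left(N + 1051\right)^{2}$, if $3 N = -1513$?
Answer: $\frac{2689600}{9} \approx 2.9884 \cdot 10^{5}$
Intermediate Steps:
$N = - \frac{1513}{3}$ ($N = \frac{1}{3} \left(-1513\right) = - \frac{1513}{3} \approx -504.33$)
$\left(N + 1051\right)^{2} = \left(- \frac{1513}{3} + 1051\right)^{2} = \left(\frac{1640}{3}\right)^{2} = \frac{2689600}{9}$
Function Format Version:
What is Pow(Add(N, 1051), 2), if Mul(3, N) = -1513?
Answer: Rational(2689600, 9) ≈ 2.9884e+5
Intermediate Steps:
N = Rational(-1513, 3) (N = Mul(Rational(1, 3), -1513) = Rational(-1513, 3) ≈ -504.33)
Pow(Add(N, 1051), 2) = Pow(Add(Rational(-1513, 3), 1051), 2) = Pow(Rational(1640, 3), 2) = Rational(2689600, 9)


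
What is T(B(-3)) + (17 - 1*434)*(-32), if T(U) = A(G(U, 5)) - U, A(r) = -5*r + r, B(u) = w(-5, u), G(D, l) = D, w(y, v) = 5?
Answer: 13319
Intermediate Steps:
B(u) = 5
A(r) = -4*r
T(U) = -5*U (T(U) = -4*U - U = -5*U)
T(B(-3)) + (17 - 1*434)*(-32) = -5*5 + (17 - 1*434)*(-32) = -25 + (17 - 434)*(-32) = -25 - 417*(-32) = -25 + 13344 = 13319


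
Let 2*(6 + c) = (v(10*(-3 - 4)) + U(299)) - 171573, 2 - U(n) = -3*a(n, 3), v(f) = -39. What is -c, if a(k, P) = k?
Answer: 170725/2 ≈ 85363.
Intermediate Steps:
U(n) = 2 + 3*n (U(n) = 2 - (-3)*n = 2 + 3*n)
c = -170725/2 (c = -6 + ((-39 + (2 + 3*299)) - 171573)/2 = -6 + ((-39 + (2 + 897)) - 171573)/2 = -6 + ((-39 + 899) - 171573)/2 = -6 + (860 - 171573)/2 = -6 + (1/2)*(-170713) = -6 - 170713/2 = -170725/2 ≈ -85363.)
-c = -1*(-170725/2) = 170725/2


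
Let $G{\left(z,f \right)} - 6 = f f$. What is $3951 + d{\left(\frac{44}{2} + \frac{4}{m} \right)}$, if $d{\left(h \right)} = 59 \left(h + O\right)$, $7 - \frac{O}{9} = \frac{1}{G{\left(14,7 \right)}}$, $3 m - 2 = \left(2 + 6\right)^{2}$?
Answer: $\frac{493189}{55} \approx 8967.1$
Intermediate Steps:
$m = 22$ ($m = \frac{2}{3} + \frac{\left(2 + 6\right)^{2}}{3} = \frac{2}{3} + \frac{8^{2}}{3} = \frac{2}{3} + \frac{1}{3} \cdot 64 = \frac{2}{3} + \frac{64}{3} = 22$)
$G{\left(z,f \right)} = 6 + f^{2}$ ($G{\left(z,f \right)} = 6 + f f = 6 + f^{2}$)
$O = \frac{3456}{55}$ ($O = 63 - \frac{9}{6 + 7^{2}} = 63 - \frac{9}{6 + 49} = 63 - \frac{9}{55} = \frac{3456}{55} \approx 62.836$)
$d{\left(h \right)} = \frac{203904}{55} + 59 h$ ($d{\left(h \right)} = 59 \left(h + \frac{3456}{55}\right) = 59 \left(\frac{3456}{55} + h\right) = \frac{203904}{55} + 59 h$)
$3951 + d{\left(\frac{44}{2} + \frac{4}{m} \right)} = 3951 + \left(\frac{203904}{55} + 59 \left(\frac{44}{2} + \frac{4}{22}\right)\right) = 3951 + \left(\frac{203904}{55} + 59 \left(44 \cdot \frac{1}{2} + 4 \cdot \frac{1}{22}\right)\right) = 3951 + \left(\frac{203904}{55} + 59 \left(22 + \frac{2}{11}\right)\right) = 3951 + \left(\frac{203904}{55} + 59 \cdot \frac{244}{11}\right) = 3951 + \left(\frac{203904}{55} + \frac{14396}{11}\right) = 3951 + \frac{275884}{55} = \frac{493189}{55}$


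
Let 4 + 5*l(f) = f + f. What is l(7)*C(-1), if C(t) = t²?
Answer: 2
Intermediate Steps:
l(f) = -⅘ + 2*f/5 (l(f) = -⅘ + (f + f)/5 = -⅘ + (2*f)/5 = -⅘ + 2*f/5)
l(7)*C(-1) = (-⅘ + (⅖)*7)*(-1)² = (-⅘ + 14/5)*1 = 2*1 = 2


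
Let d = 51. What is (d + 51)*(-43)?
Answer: -4386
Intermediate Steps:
(d + 51)*(-43) = (51 + 51)*(-43) = 102*(-43) = -4386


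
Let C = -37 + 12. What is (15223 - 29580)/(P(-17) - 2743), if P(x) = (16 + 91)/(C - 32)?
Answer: 818349/156458 ≈ 5.2305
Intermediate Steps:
C = -25
P(x) = -107/57 (P(x) = (16 + 91)/(-25 - 32) = 107/(-57) = 107*(-1/57) = -107/57)
(15223 - 29580)/(P(-17) - 2743) = (15223 - 29580)/(-107/57 - 2743) = -14357/(-156458/57) = -14357*(-57/156458) = 818349/156458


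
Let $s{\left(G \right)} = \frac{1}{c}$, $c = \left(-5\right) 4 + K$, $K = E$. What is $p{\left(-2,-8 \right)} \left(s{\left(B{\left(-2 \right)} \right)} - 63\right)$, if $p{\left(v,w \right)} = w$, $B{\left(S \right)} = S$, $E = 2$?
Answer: $\frac{4540}{9} \approx 504.44$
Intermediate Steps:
$K = 2$
$c = -18$ ($c = \left(-5\right) 4 + 2 = -20 + 2 = -18$)
$s{\left(G \right)} = - \frac{1}{18}$ ($s{\left(G \right)} = \frac{1}{-18} = - \frac{1}{18}$)
$p{\left(-2,-8 \right)} \left(s{\left(B{\left(-2 \right)} \right)} - 63\right) = - 8 \left(- \frac{1}{18} - 63\right) = \left(-8\right) \left(- \frac{1135}{18}\right) = \frac{4540}{9}$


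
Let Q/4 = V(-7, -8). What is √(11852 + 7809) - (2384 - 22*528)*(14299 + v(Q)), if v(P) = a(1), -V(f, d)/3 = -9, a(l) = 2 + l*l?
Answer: 132036064 + √19661 ≈ 1.3204e+8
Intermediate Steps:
a(l) = 2 + l²
V(f, d) = 27 (V(f, d) = -3*(-9) = 27)
Q = 108 (Q = 4*27 = 108)
v(P) = 3 (v(P) = 2 + 1² = 2 + 1 = 3)
√(11852 + 7809) - (2384 - 22*528)*(14299 + v(Q)) = √(11852 + 7809) - (2384 - 22*528)*(14299 + 3) = √19661 - (2384 - 11616)*14302 = √19661 - (-9232)*14302 = √19661 - 1*(-132036064) = √19661 + 132036064 = 132036064 + √19661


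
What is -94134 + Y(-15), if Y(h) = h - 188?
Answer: -94337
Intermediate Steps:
Y(h) = -188 + h
-94134 + Y(-15) = -94134 + (-188 - 15) = -94134 - 203 = -94337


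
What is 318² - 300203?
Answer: -199079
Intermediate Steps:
318² - 300203 = 101124 - 300203 = -199079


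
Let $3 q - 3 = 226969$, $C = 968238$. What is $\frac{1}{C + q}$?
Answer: $\frac{3}{3131686} \approx 9.5795 \cdot 10^{-7}$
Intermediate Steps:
$q = \frac{226972}{3}$ ($q = 1 + \frac{1}{3} \cdot 226969 = 1 + \frac{226969}{3} = \frac{226972}{3} \approx 75657.0$)
$\frac{1}{C + q} = \frac{1}{968238 + \frac{226972}{3}} = \frac{1}{\frac{3131686}{3}} = \frac{3}{3131686}$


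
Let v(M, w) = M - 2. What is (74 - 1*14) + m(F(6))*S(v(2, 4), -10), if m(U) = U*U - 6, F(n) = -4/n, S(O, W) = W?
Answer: 1040/9 ≈ 115.56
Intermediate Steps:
v(M, w) = -2 + M
m(U) = -6 + U² (m(U) = U² - 6 = -6 + U²)
(74 - 1*14) + m(F(6))*S(v(2, 4), -10) = (74 - 1*14) + (-6 + (-4/6)²)*(-10) = (74 - 14) + (-6 + (-4*⅙)²)*(-10) = 60 + (-6 + (-⅔)²)*(-10) = 60 + (-6 + 4/9)*(-10) = 60 - 50/9*(-10) = 60 + 500/9 = 1040/9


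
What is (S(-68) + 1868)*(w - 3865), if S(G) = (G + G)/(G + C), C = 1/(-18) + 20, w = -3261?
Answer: -11531777768/865 ≈ -1.3332e+7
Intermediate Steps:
C = 359/18 (C = -1/18 + 20 = 359/18 ≈ 19.944)
S(G) = 2*G/(359/18 + G) (S(G) = (G + G)/(G + 359/18) = (2*G)/(359/18 + G) = 2*G/(359/18 + G))
(S(-68) + 1868)*(w - 3865) = (36*(-68)/(359 + 18*(-68)) + 1868)*(-3261 - 3865) = (36*(-68)/(359 - 1224) + 1868)*(-7126) = (36*(-68)/(-865) + 1868)*(-7126) = (36*(-68)*(-1/865) + 1868)*(-7126) = (2448/865 + 1868)*(-7126) = (1618268/865)*(-7126) = -11531777768/865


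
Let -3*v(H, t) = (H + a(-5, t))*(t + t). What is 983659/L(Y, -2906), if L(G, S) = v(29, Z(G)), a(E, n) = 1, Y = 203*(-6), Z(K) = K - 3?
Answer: 983659/24420 ≈ 40.281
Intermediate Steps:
Z(K) = -3 + K
Y = -1218
v(H, t) = -2*t*(1 + H)/3 (v(H, t) = -(H + 1)*(t + t)/3 = -(1 + H)*2*t/3 = -2*t*(1 + H)/3)
L(G, S) = 60 - 20*G (L(G, S) = -2*(-3 + G)*(1 + 29)/3 = -2/3*(-3 + G)*30 = 60 - 20*G)
983659/L(Y, -2906) = 983659/(60 - 20*(-1218)) = 983659/(60 + 24360) = 983659/24420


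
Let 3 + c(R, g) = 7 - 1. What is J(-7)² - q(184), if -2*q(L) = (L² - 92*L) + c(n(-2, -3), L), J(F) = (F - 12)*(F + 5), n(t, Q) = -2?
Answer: 19819/2 ≈ 9909.5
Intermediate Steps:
c(R, g) = 3 (c(R, g) = -3 + (7 - 1) = -3 + 6 = 3)
J(F) = (-12 + F)*(5 + F)
q(L) = -3/2 + 46*L - L²/2 (q(L) = -((L² - 92*L) + 3)/2 = -(3 + L² - 92*L)/2 = -3/2 + 46*L - L²/2)
J(-7)² - q(184) = (-60 + (-7)² - 7*(-7))² - (-3/2 + 46*184 - ½*184²) = (-60 + 49 + 49)² - (-3/2 + 8464 - ½*33856) = 38² - (-3/2 + 8464 - 16928) = 1444 - 1*(-16931/2) = 1444 + 16931/2 = 19819/2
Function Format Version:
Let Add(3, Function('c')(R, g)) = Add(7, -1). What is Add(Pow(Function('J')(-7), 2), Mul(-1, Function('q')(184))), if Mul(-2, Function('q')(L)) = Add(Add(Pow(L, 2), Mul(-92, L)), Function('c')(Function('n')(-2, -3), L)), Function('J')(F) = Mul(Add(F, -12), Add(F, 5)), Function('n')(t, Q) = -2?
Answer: Rational(19819, 2) ≈ 9909.5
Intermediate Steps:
Function('c')(R, g) = 3 (Function('c')(R, g) = Add(-3, Add(7, -1)) = Add(-3, 6) = 3)
Function('J')(F) = Mul(Add(-12, F), Add(5, F))
Function('q')(L) = Add(Rational(-3, 2), Mul(46, L), Mul(Rational(-1, 2), Pow(L, 2))) (Function('q')(L) = Mul(Rational(-1, 2), Add(Add(Pow(L, 2), Mul(-92, L)), 3)) = Mul(Rational(-1, 2), Add(3, Pow(L, 2), Mul(-92, L))) = Add(Rational(-3, 2), Mul(46, L), Mul(Rational(-1, 2), Pow(L, 2))))
Add(Pow(Function('J')(-7), 2), Mul(-1, Function('q')(184))) = Add(Pow(Add(-60, Pow(-7, 2), Mul(-7, -7)), 2), Mul(-1, Add(Rational(-3, 2), Mul(46, 184), Mul(Rational(-1, 2), Pow(184, 2))))) = Add(Pow(Add(-60, 49, 49), 2), Mul(-1, Add(Rational(-3, 2), 8464, Mul(Rational(-1, 2), 33856)))) = Add(Pow(38, 2), Mul(-1, Add(Rational(-3, 2), 8464, -16928))) = Add(1444, Mul(-1, Rational(-16931, 2))) = Add(1444, Rational(16931, 2)) = Rational(19819, 2)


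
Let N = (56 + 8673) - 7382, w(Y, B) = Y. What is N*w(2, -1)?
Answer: 2694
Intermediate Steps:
N = 1347 (N = 8729 - 7382 = 1347)
N*w(2, -1) = 1347*2 = 2694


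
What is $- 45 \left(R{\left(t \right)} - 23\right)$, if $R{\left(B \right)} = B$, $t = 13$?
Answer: $450$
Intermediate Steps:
$- 45 \left(R{\left(t \right)} - 23\right) = - 45 \left(13 - 23\right) = \left(-45\right) \left(-10\right) = 450$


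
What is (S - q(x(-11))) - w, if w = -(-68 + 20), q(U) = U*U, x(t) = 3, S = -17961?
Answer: -18018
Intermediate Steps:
q(U) = U**2
w = 48 (w = -1*(-48) = 48)
(S - q(x(-11))) - w = (-17961 - 1*3**2) - 1*48 = (-17961 - 1*9) - 48 = (-17961 - 9) - 48 = -17970 - 48 = -18018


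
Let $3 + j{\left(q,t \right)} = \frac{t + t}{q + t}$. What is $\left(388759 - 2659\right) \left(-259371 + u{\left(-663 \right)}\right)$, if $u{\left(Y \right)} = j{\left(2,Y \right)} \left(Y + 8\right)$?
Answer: $- \frac{66028465245600}{661} \approx -9.9892 \cdot 10^{10}$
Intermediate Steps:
$j{\left(q,t \right)} = -3 + \frac{2 t}{q + t}$ ($j{\left(q,t \right)} = -3 + \frac{t + t}{q + t} = -3 + \frac{2 t}{q + t}$)
$u{\left(Y \right)} = \frac{\left(-6 - Y\right) \left(8 + Y\right)}{2 + Y}$ ($u{\left(Y \right)} = \frac{- Y - 6}{2 + Y} \left(Y + 8\right) = \frac{- Y - 6}{2 + Y} \left(8 + Y\right) = \frac{-6 - Y}{2 + Y} \left(8 + Y\right) = \frac{\left(-6 - Y\right) \left(8 + Y\right)}{2 + Y}$)
$\left(388759 - 2659\right) \left(-259371 + u{\left(-663 \right)}\right) = \left(388759 - 2659\right) \left(-259371 - \frac{\left(6 - 663\right) \left(8 - 663\right)}{2 - 663}\right) = 386100 \left(-259371 - \frac{1}{-661} \left(-657\right) \left(-655\right)\right) = 386100 \left(-259371 - \left(- \frac{1}{661}\right) \left(-657\right) \left(-655\right)\right) = 386100 \left(-259371 + \frac{430335}{661}\right) = 386100 \left(- \frac{171013896}{661}\right) = - \frac{66028465245600}{661}$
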